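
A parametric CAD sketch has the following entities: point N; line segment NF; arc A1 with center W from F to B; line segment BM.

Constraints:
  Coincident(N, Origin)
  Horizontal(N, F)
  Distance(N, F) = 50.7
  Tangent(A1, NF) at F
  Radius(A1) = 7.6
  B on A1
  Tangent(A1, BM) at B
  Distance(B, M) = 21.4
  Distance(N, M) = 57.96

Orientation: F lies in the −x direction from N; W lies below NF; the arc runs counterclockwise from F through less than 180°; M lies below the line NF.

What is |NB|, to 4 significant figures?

58.66

N is at the origin; NF is horizontal with |NF| = 50.7 and F on the −x side, so F = (-50.70, 0.000). A1 meets NF tangentially, so WF is at right angles to NF, so W = F + (0, -7.6) = (-50.70, -7.600). Since WB ⟂ BM (tangency), |WM| = √(7.6² + 21.4²) = 22.71 regardless of where B sits on A1. So M lies on both circle(N, 57.96) and circle(W, 22.71); the below-NF intersection is M = (-49.43, -30.27). B is the foot of the tangent from M: B = (-57.71, -10.54).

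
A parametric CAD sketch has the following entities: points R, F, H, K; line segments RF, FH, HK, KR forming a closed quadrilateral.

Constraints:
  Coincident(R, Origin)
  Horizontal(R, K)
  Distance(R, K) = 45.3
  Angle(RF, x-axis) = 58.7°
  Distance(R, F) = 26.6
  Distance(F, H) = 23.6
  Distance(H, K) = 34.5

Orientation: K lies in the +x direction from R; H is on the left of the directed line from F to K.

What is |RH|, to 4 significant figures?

48.14

Checks: R.y = 0.00, K.y = 0.00 ✓; |FH| = 23.60 ✓; |HK| = 34.50 ✓.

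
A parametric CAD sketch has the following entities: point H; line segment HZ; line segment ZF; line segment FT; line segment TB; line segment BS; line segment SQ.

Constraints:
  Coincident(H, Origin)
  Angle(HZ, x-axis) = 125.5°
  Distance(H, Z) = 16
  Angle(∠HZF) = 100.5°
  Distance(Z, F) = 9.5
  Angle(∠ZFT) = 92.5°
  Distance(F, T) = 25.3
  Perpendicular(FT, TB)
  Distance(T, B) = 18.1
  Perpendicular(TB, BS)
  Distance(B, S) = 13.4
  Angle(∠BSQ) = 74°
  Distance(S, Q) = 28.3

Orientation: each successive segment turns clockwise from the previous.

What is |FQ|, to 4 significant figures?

21.70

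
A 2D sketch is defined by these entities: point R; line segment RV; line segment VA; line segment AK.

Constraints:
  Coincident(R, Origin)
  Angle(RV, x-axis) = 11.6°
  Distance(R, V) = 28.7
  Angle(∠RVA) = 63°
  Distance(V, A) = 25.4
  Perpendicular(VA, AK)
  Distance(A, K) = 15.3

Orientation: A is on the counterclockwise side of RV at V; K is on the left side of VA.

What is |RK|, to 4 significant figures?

16.08

R is at the origin; RV runs at 11.6° with length 28.7, so V = 28.7·(cos 11.6°, sin 11.6°) = (28.11, 5.771). ∠RVA = 63.0°, so VA runs at 11.6° + (180° − 63.0°) = 128.6° from the x-axis; with |VA| = 25.4, A = V + 25.4·(cos 128.6°, sin 128.6°) = (12.27, 25.62). VA is perpendicular to AK; with |AK| = 15.3 on the left of VA, K = A + 15.3·(-0.7815, -0.6239) = (0.3100, 16.08). Then |RK| = |K − R| = 16.08.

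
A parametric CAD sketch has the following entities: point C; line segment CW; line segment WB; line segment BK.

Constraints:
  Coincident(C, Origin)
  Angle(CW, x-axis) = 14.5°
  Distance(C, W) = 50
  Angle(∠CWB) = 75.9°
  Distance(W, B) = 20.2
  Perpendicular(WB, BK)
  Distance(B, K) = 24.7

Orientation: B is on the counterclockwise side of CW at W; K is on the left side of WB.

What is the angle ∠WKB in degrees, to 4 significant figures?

39.28°

C is at the origin; CW runs at 14.5° with length 50.0, so W = 50.0·(cos 14.5°, sin 14.5°) = (48.41, 12.52). ∠CWB = 75.9°, so WB runs at 14.5° + (180° − 75.9°) = 118.6° from the x-axis; with |WB| = 20.2, B = W + 20.2·(cos 118.6°, sin 118.6°) = (38.74, 30.25). The perpendicularity gives BK at right angles to WB; with |BK| = 24.7 on the left of WB, K = B + 24.7·(-0.8780, -0.4787) = (17.05, 18.43). Then cos ∠WKB = KW·KB / (|KW||KB|), giving 39.28°.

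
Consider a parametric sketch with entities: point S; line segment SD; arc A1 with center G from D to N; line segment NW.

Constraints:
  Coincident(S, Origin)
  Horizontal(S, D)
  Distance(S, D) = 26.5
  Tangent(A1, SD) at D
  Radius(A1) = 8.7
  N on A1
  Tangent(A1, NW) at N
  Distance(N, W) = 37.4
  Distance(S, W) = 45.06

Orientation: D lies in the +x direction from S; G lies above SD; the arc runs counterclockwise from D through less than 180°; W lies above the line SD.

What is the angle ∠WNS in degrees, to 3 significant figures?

75.5°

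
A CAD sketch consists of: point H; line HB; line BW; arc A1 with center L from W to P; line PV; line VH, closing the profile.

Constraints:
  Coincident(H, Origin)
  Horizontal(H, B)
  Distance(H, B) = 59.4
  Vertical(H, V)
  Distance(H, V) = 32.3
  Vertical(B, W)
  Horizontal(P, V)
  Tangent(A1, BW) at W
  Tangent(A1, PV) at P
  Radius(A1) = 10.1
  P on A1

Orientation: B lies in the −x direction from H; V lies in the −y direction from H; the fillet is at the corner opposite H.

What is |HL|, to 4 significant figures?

54.07

HV is vertical with |HV| = 32.3 and V on the −y side, so V = (0.000, -32.30). The virtual corner opposite H is at (-59.40, -32.30). The tangent condition forces LW to be normal to BW and the tangent condition forces LP to be normal to PV, with radius 10.1, so the center L sits 10.1 in from both sides at L = (-49.30, -22.20). Then |HL| = |L − H| = 54.07.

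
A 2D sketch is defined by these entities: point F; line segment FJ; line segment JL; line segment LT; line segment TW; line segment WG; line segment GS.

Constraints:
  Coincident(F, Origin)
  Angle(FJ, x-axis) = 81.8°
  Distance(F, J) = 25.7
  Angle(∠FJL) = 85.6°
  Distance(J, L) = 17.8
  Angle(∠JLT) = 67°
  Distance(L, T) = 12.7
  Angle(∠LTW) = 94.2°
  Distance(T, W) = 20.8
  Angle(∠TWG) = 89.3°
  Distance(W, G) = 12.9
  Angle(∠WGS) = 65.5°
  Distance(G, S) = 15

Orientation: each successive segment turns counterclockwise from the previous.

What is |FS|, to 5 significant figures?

23.240

F is at the origin; FJ runs at 81.8° with length 25.7, so J = (3.6656, 25.437). ∠FJL = 85.6° gives JL at 176.20° from the x-axis; with |JL| = 17.8, L = (-14.095, 26.617). ∠JLT = 67.0° gives LT at -70.800° from the x-axis; with |LT| = 12.7, T = (-9.9187, 14.623). ∠LTW = 94.2° gives TW at 15.000° from the x-axis; with |TW| = 20.8, W = (10.173, 20.007). ∠TWG = 89.3° gives WG at 105.70° from the x-axis; with |WG| = 12.9, G = (6.6818, 32.426). ∠WGS = 65.5° gives GS at -139.80° from the x-axis; with |GS| = 15.0, S = (-4.7751, 22.744). Then |FS| = |S − F| = 23.240.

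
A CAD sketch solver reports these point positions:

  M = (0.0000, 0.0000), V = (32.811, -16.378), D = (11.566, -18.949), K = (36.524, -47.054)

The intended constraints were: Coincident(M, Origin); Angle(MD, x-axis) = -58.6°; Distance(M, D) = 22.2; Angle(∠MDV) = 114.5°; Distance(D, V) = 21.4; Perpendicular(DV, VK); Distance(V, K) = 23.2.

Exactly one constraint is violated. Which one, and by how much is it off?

Distance(V, K) = 23.2 — off by 7.70.

M = (0.00, 0.00) ✓; MD at -58.60° ✓; |MD| = 22.20 ✓; ∠MDV = 114.5° ✓; |DV| = 21.40 ✓; ∠(DV, VK) = 90.00° ✓; |VK| = 30.90 ✗.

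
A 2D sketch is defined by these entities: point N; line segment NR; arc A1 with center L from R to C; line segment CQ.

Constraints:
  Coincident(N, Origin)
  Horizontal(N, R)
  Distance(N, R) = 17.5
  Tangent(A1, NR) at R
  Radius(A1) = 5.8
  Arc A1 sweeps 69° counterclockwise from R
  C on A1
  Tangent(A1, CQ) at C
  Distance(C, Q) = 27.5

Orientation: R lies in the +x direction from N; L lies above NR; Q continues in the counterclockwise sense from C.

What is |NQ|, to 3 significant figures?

44.0

On A1, R sits at bearing -90° from L; a 69° counterclockwise sweep puts C at bearing -21°, so C = L + 5.8·(cos -21°, sin -21°) = (22.9, 3.72). A1 meets CQ tangentially, so LC is at right angles to CQ, so CQ runs along (−sin -21°, cos -21°); with |CQ| = 27.5, Q = (32.8, 29.4). Then |NQ| = |Q − N| = 44.0.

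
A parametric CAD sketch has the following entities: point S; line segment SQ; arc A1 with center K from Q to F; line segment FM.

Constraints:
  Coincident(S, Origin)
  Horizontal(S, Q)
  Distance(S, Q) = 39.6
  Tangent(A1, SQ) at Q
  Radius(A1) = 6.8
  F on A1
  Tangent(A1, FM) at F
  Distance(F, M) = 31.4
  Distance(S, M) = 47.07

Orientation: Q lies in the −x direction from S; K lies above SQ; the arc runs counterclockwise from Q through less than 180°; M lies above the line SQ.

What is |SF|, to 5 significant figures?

33.388

S is at the origin; S and Q share the same y with |SQ| = 39.6 and Q on the −x side, so Q = (-39.600, 0.0000). A1 meets SQ tangentially, so KQ is at right angles to SQ, so K = Q + (0, 6.8) = (-39.600, 6.8000). Since KF ⟂ FM (tangency), |KM| = √(6.8² + 31.4²) = 32.128 regardless of where F sits on A1. So M lies on both circle(S, 47.07) and circle(K, 32.128); the above-SQ intersection is M = (-28.953, 37.112). F is the foot of the tangent from M: F = (-32.853, 5.9554).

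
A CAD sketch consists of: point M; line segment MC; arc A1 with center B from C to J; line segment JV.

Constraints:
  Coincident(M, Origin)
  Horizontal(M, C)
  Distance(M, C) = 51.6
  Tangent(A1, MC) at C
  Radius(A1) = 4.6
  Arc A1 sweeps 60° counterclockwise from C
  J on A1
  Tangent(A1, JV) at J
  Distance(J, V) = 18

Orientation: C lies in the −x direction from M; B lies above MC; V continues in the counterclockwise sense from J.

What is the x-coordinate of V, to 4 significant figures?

-38.62

M is at the origin; M and C share the same y with |MC| = 51.6 and C on the −x side, so C = (-51.60, 0.000). Tangency of A1 to MC means the radius BC is perpendicular to MC, so B = C + (0, 4.6) = (-51.60, 4.600). On A1, C sits at bearing -90° from B; a 60° counterclockwise sweep puts J at bearing -30°, so J = B + 4.6·(cos -30°, sin -30°) = (-47.62, 2.300). Tangency of A1 to JV means the radius BJ is perpendicular to JV, so JV runs along (−sin -30°, cos -30°); with |JV| = 18.0, V = (-38.62, 17.89). So V.x = -38.62.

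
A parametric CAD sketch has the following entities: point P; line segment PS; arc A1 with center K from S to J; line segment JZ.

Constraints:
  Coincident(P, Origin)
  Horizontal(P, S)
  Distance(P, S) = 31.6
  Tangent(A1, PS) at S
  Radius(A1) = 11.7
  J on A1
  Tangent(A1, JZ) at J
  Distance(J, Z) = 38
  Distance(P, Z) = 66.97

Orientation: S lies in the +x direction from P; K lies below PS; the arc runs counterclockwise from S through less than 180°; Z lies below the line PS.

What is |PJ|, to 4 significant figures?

29.32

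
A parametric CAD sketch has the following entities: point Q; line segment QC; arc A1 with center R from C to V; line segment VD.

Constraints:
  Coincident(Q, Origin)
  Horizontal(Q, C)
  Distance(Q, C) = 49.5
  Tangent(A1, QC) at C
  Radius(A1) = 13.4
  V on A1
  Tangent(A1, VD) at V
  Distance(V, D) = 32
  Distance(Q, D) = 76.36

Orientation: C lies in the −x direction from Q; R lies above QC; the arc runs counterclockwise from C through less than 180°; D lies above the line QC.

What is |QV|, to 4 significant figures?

45.37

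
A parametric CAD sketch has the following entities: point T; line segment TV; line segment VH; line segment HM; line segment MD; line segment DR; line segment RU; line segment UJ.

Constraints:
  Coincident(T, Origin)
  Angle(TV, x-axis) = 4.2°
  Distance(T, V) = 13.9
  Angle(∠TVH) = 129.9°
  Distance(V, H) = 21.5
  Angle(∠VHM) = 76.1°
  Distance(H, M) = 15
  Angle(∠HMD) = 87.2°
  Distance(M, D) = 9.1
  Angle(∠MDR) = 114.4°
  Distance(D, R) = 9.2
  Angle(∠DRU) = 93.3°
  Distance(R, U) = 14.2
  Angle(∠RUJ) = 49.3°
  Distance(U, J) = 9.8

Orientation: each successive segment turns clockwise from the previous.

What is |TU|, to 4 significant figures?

32.56

T is at the origin; TV runs at 4.2° with length 13.9, so V = (13.86, 1.018). ∠TVH = 129.9° gives VH at -45.90° from the x-axis; with |VH| = 21.5, H = (28.82, -14.42). ∠VHM = 76.1° gives HM at -149.8° from the x-axis; with |HM| = 15.0, M = (15.86, -21.97). ∠HMD = 87.2° gives MD at 117.4° from the x-axis; with |MD| = 9.1, D = (11.67, -13.89). ∠MDR = 114.4° gives DR at 51.80° from the x-axis; with |DR| = 9.2, R = (17.36, -6.658). ∠DRU = 93.3° gives RU at -34.90° from the x-axis; with |RU| = 14.2, U = (29.01, -14.78). Then |TU| = |U − T| = 32.56.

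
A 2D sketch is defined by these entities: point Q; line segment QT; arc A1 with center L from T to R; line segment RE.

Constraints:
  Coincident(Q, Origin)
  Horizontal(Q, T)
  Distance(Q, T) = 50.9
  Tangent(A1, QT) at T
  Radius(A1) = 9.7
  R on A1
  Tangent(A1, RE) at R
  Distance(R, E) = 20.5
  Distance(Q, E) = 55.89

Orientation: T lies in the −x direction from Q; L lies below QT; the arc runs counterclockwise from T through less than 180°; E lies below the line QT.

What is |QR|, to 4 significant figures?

60.61

Checks: |LT| = 9.700 ✓; |LR| = 9.700 ✓; ∠(LR, RE) = 90.00° ✓; |RE| = 20.50 ✓; |QE| = 55.89 ✓.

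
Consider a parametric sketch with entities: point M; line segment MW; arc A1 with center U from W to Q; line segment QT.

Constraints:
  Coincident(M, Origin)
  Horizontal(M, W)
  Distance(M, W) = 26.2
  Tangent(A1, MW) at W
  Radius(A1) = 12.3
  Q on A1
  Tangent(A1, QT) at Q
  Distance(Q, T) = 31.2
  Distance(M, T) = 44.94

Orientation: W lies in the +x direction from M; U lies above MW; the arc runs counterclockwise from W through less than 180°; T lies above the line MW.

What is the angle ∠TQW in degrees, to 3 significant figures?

113°

M is at the origin; MW is horizontal with |MW| = 26.2 and W on the +x side, so W = (26.2, 0.00). The tangent condition forces UW to be normal to MW, so U = W + (0, 12.3) = (26.2, 12.3). Since UQ ⟂ QT (tangency), |UT| = √(12.3² + 31.2²) = 33.5 regardless of where Q sits on A1. So T lies on both circle(M, 44.94) and circle(U, 33.5); the above-MW intersection is T = (12.8, 43.1). Q is the foot of the tangent from T: Q = (34.9, 21.0).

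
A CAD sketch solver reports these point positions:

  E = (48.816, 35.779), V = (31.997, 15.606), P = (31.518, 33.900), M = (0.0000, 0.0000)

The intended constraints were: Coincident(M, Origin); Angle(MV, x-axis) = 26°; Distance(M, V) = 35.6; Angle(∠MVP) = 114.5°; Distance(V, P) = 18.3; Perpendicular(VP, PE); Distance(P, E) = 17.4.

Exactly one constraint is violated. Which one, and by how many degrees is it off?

Perpendicular(VP, PE) — off by 4.70°.

M = (0.00, 0.00) ✓; MV at 26.00° ✓; |MV| = 35.60 ✓; ∠MVP = 114.5° ✓; |VP| = 18.30 ✓; ∠(VP, PE) = 85.30° ✗; |PE| = 17.40 ✓.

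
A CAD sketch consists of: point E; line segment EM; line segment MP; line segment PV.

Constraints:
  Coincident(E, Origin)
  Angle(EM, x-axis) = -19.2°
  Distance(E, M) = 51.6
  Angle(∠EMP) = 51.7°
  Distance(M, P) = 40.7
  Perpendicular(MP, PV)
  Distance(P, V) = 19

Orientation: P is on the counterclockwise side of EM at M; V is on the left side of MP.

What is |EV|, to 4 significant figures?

23.20

E is at the origin; EM runs at -19.2° with length 51.6, so M = 51.6·(cos -19.2°, sin -19.2°) = (48.73, -16.97). ∠EMP = 51.7°, so MP runs at -19.2° + (180° − 51.7°) = 109.1° from the x-axis; with |MP| = 40.7, P = M + 40.7·(cos 109.1°, sin 109.1°) = (35.41, 21.49). MP is perpendicular to PV; with |PV| = 19.0 on the left of MP, V = P + 19.0·(-0.9449, -0.3272) = (17.46, 15.27). Then |EV| = |V − E| = 23.20.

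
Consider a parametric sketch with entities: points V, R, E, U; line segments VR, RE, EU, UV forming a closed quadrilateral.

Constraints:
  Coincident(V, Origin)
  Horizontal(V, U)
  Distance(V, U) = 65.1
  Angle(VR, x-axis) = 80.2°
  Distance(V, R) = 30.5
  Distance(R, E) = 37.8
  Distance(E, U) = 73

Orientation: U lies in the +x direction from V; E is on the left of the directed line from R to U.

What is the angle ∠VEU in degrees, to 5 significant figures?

55.263°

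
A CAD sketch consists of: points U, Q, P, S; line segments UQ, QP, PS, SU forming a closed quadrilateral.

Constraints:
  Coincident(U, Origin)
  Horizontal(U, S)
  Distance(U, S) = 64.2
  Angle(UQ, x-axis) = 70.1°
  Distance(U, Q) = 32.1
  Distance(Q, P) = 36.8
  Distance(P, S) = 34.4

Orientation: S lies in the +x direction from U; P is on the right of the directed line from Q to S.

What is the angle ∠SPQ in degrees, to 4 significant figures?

118.6°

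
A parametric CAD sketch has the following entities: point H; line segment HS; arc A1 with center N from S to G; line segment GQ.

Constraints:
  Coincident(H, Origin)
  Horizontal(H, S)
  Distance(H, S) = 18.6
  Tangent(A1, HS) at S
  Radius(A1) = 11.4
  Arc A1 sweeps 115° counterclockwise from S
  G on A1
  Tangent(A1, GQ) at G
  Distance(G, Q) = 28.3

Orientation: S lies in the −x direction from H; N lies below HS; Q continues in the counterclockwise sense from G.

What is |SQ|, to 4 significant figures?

41.90

On A1, S sits at bearing 90° from N; a 115° counterclockwise sweep puts G at bearing 205°, so G = N + 11.4·(cos 205°, sin 205°) = (-28.93, -16.22). A1 meets GQ tangentially, so NG is at right angles to GQ, so GQ runs along (−sin 205°, cos 205°); with |GQ| = 28.3, Q = (-16.97, -41.87). Then |SQ| = |Q − S| = 41.90.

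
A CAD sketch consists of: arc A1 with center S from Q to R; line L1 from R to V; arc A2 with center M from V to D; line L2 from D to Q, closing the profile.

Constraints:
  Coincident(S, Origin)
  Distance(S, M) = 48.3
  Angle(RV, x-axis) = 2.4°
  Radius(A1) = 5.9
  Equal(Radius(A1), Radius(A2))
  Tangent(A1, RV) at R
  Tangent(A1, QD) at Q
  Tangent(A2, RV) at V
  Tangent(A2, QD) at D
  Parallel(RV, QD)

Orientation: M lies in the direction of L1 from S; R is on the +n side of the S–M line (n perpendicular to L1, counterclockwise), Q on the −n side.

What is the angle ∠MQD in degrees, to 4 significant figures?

6.964°

Tangency of A1 to both parallel lines with radius 5.9 puts R and Q at S ± 5.9·n: R = (-0.2471, 5.895), Q = (0.2471, -5.895). Equal radii place V and D the same way about M: V = M + 5.9·n = (48.01, 7.917), D = M − 5.9·n = (48.50, -3.872). Then cos ∠MQD = QM·QD / (|QM||QD|), giving 6.964°.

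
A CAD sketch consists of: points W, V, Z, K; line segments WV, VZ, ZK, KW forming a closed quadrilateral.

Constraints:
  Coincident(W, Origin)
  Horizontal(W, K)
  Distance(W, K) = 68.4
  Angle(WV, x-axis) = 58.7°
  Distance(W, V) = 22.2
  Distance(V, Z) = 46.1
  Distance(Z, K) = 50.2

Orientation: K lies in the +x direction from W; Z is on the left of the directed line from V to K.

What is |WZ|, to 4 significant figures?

67.15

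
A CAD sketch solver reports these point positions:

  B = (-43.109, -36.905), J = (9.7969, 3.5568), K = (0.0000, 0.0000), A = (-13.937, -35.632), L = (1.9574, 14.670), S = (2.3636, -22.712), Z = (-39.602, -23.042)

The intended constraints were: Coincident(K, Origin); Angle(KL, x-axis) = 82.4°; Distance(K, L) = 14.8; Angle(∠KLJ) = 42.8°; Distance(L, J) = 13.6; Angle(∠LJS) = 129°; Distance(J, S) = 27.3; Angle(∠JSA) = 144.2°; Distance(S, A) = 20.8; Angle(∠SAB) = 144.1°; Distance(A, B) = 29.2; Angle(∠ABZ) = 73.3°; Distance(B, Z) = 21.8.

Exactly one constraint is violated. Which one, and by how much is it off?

Distance(B, Z) = 21.8 — off by 7.50.

K = (0.00, 0.00) ✓; KL at 82.40° ✓; |KL| = 14.80 ✓; ∠KLJ = 42.80° ✓; |LJ| = 13.60 ✓; ∠LJS = 129.0° ✓; |JS| = 27.30 ✓; ∠JSA = 144.2° ✓; |SA| = 20.80 ✓; ∠SAB = 144.1° ✓; |AB| = 29.20 ✓; ∠ABZ = 73.30° ✓; |BZ| = 14.30 ✗.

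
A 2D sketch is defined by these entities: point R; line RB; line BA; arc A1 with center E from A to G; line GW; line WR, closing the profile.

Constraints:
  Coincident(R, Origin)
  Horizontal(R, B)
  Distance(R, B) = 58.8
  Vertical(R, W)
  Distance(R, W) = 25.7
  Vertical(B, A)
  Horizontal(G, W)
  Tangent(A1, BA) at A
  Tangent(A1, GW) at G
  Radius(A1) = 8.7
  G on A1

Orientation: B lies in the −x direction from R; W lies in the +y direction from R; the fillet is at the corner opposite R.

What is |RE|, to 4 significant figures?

52.91

R is at the origin; RB is horizontal with |RB| = 58.8 and B on the −x side, so B = (-58.80, 0.000). R and W share the same x with |RW| = 25.7 and W on the +y side, so W = (0.000, 25.70). The virtual corner opposite R is at (-58.80, 25.70). Since A1 is tangent to BA there, EA ⟂ BA and the tangent condition forces EG to be normal to GW, with radius 8.7, so the center E sits 8.7 in from both sides at E = (-50.10, 17.00). Then |RE| = |E − R| = 52.91.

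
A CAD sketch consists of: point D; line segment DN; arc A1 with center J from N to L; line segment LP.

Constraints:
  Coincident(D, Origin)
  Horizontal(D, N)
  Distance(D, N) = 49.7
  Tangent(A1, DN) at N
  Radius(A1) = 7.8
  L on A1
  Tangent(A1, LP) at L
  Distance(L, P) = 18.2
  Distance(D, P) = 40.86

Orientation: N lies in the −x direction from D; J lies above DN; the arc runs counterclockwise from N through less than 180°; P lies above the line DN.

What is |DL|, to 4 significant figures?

42.86

D is at the origin; D and N share the same y with |DN| = 49.7 and N on the −x side, so N = (-49.70, 0.000). The tangent condition forces JN to be normal to DN, so J = N + (0, 7.8) = (-49.70, 7.800). Since JL ⟂ LP (tangency), |JP| = √(7.8² + 18.2²) = 19.80 regardless of where L sits on A1. So P lies on both circle(D, 40.86) and circle(J, 19.80); the above-DN intersection is P = (-35.01, 21.07). L is the foot of the tangent from P: L = (-42.61, 4.540).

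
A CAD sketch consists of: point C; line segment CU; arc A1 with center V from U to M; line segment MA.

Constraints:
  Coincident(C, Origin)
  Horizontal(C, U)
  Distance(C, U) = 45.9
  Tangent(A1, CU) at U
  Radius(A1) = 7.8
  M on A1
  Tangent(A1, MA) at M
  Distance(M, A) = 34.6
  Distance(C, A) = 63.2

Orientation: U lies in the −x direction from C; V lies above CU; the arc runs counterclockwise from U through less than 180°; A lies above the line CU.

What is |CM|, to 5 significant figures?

39.472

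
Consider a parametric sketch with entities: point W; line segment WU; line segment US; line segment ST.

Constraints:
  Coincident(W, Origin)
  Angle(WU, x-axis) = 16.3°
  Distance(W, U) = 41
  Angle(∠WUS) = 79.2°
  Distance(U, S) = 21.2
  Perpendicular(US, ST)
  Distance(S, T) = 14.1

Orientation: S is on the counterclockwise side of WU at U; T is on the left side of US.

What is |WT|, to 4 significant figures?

29.46

W is at the origin; WU runs at 16.3° with length 41.0, so U = 41.0·(cos 16.3°, sin 16.3°) = (39.35, 11.51). ∠WUS = 79.2°, so US runs at 16.3° + (180° − 79.2°) = 117.1° from the x-axis; with |US| = 21.2, S = U + 21.2·(cos 117.1°, sin 117.1°) = (29.69, 30.38). US is perpendicular to ST; with |ST| = 14.1 on the left of US, T = S + 14.1·(-0.8902, -0.4555) = (17.14, 23.96). Then |WT| = |T − W| = 29.46.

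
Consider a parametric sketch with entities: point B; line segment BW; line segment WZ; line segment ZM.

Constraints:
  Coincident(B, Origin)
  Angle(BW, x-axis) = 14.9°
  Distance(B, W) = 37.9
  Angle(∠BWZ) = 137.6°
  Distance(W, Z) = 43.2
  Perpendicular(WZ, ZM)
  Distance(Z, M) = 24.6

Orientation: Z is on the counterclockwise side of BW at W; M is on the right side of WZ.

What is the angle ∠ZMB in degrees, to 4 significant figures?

54.83°

B is at the origin; BW runs at 14.9° with length 37.9, so W = 37.9·(cos 14.9°, sin 14.9°) = (36.63, 9.745). ∠BWZ = 137.6°, so WZ runs at 14.9° + (180° − 137.6°) = 57.30° from the x-axis; with |WZ| = 43.2, Z = W + 43.2·(cos 57.30°, sin 57.30°) = (59.96, 46.10). WZ ⟂ ZM; with |ZM| = 24.6 on the right of WZ, M = Z + 24.6·(0.8415, -0.5402) = (80.67, 32.81). Then cos ∠ZMB = MZ·MB / (|MZ||MB|), giving 54.83°.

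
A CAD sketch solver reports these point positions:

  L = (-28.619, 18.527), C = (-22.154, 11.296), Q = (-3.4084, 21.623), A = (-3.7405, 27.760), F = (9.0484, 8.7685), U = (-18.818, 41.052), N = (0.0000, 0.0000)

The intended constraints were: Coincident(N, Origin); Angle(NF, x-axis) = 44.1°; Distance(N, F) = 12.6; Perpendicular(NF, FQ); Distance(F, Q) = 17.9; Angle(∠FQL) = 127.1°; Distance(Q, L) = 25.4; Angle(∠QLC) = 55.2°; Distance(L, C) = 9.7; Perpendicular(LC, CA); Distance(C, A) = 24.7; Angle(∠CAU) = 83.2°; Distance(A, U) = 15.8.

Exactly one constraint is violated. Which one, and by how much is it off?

Distance(A, U) = 15.8 — off by 4.30.

N = (0.00, 0.00) ✓; NF at 44.10° ✓; |NF| = 12.60 ✓; ∠(NF, FQ) = 90.00° ✓; |FQ| = 17.90 ✓; ∠FQL = 127.1° ✓; |QL| = 25.40 ✓; ∠QLC = 55.20° ✓; |LC| = 9.700 ✓; ∠(LC, CA) = 90.00° ✓; |CA| = 24.70 ✓; ∠CAU = 83.20° ✓; |AU| = 20.10 ✗.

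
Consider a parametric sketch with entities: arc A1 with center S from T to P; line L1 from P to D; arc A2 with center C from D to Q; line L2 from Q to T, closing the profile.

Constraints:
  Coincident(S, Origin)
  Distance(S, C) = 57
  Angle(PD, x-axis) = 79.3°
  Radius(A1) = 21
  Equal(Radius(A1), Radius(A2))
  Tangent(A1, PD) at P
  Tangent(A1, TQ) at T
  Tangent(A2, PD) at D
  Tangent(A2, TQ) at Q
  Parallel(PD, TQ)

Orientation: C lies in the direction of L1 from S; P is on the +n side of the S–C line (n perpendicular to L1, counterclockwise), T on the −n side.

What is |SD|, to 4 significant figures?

60.75

The slot axis is L1's direction at 79.3°, so u = (cos 79.3°, sin 79.3°) = (0.1857, 0.9826) and n = (−sin 79.3°, cos 79.3°) = (-0.9826, 0.1857). S is at the origin and C lies 57.0 along u from S, so C = 57.0·u = (10.58, 56.01). Tangency of A1 to both parallel lines with radius 21.0 puts P and T at S ± 21.0·n: P = (-20.63, 3.899), T = (20.63, -3.899). Equal radii place D and Q the same way about C: D = C + 21.0·n = (-10.05, 59.91), Q = C − 21.0·n = (31.22, 52.11). Then |SD| = |D − S| = 60.75.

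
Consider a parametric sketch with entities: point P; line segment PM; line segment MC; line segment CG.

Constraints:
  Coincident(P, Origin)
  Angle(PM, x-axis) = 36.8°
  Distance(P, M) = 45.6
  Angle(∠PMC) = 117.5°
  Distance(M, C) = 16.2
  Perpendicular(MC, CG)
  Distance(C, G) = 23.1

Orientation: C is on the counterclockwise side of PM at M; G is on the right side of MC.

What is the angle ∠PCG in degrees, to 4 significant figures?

137.4°

P is at the origin; PM runs at 36.8° with length 45.6, so M = 45.6·(cos 36.8°, sin 36.8°) = (36.51, 27.32). ∠PMC = 117.5°, so MC runs at 36.8° + (180° − 117.5°) = 99.30° from the x-axis; with |MC| = 16.2, C = M + 16.2·(cos 99.30°, sin 99.30°) = (33.90, 43.30). MC is perpendicular to CG; with |CG| = 23.1 on the right of MC, G = C + 23.1·(0.9869, 0.1616) = (56.69, 47.04). Then cos ∠PCG = CP·CG / (|CP||CG|), giving 137.4°.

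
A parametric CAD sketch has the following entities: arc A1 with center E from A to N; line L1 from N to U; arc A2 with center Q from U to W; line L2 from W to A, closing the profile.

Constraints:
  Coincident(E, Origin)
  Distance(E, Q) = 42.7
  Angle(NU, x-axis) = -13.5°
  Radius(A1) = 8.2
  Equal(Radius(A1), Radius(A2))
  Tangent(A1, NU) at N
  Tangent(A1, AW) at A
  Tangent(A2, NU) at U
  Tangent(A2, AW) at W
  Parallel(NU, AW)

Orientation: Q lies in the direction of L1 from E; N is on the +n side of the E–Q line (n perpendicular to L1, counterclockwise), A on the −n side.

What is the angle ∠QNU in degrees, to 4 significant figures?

10.87°

Tangency of A1 to both parallel lines with radius 8.2 puts N and A at E ± 8.2·n: N = (1.914, 7.973), A = (-1.914, -7.973). Equal radii place U and W the same way about Q: U = Q + 8.2·n = (43.43, -1.995), W = Q − 8.2·n = (39.61, -17.94). Then cos ∠QNU = NQ·NU / (|NQ||NU|), giving 10.87°.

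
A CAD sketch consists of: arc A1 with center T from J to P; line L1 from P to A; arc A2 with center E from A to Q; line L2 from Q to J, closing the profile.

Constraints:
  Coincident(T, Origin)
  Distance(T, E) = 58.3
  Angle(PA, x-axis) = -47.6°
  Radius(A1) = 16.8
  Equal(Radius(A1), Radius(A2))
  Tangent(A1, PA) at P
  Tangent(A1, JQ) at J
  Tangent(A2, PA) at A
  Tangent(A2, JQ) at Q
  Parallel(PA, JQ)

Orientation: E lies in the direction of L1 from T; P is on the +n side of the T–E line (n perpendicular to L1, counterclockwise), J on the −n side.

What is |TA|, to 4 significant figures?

60.67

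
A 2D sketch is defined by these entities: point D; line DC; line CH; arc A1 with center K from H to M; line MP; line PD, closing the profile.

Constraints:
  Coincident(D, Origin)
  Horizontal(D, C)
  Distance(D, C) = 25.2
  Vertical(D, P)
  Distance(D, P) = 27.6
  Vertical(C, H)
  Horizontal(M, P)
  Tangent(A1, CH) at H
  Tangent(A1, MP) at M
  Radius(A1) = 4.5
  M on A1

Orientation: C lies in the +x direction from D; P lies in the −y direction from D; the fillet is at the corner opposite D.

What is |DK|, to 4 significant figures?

31.02

D is at the origin; D and C share the same y with |DC| = 25.2 and C on the +x side, so C = (25.20, 0.000). D and P share the same x with |DP| = 27.6 and P on the −y side, so P = (0.000, -27.60). The virtual corner opposite D is at (25.20, -27.60). Since A1 is tangent to CH there, KH ⟂ CH and the tangent condition forces KM to be normal to MP, with radius 4.5, so the center K sits 4.5 in from both sides at K = (20.70, -23.10). Then |DK| = |K − D| = 31.02.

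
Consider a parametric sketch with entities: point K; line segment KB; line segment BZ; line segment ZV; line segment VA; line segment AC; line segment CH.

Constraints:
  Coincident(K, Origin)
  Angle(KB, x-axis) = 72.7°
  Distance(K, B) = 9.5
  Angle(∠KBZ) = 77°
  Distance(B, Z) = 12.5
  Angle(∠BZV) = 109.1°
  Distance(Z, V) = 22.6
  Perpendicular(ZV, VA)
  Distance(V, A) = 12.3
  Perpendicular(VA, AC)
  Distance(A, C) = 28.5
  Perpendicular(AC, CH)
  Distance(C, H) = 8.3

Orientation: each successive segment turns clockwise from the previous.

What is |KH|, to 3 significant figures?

14.3

K is at the origin; KB runs at 72.7° with length 9.5, so B = (2.83, 9.07). ∠KBZ = 77.0° gives BZ at -30.3° from the x-axis; with |BZ| = 12.5, Z = (13.6, 2.76). ∠BZV = 109.1° gives ZV at -101° from the x-axis; with |ZV| = 22.6, V = (9.23, -19.4). The perpendicularity gives VA at right angles to ZV, so VA runs at 169°; with |VA| = 12.3, A = (-2.84, -17.0). The perpendicularity gives AC at right angles to VA, so AC runs at 78.8°; with |AC| = 28.5, C = (2.70, 10.9). The perpendicularity gives CH at right angles to AC, so CH runs at -11.2°; with |CH| = 8.3, H = (10.8, 9.33). Then |KH| = |H − K| = 14.3.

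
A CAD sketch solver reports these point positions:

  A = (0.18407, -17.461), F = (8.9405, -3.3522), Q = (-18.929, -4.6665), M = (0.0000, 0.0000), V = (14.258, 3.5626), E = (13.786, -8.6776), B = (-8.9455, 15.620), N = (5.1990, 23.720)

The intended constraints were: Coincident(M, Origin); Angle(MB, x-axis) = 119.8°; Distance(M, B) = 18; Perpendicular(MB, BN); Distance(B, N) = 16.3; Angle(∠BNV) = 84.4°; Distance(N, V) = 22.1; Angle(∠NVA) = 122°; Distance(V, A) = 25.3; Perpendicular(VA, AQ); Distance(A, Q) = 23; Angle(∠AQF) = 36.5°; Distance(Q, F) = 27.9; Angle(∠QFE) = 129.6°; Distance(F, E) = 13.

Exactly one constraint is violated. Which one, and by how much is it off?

Distance(F, E) = 13 — off by 5.80.

M = (0.00, 0.00) ✓; MB at 119.8° ✓; |MB| = 18.00 ✓; ∠(MB, BN) = 90.00° ✓; |BN| = 16.30 ✓; ∠BNV = 84.40° ✓; |NV| = 22.10 ✓; ∠NVA = 122.0° ✓; |VA| = 25.30 ✓; ∠(VA, AQ) = 90.00° ✓; |AQ| = 23.00 ✓; ∠AQF = 36.50° ✓; |QF| = 27.90 ✓; ∠QFE = 129.6° ✓; |FE| = 7.200 ✗.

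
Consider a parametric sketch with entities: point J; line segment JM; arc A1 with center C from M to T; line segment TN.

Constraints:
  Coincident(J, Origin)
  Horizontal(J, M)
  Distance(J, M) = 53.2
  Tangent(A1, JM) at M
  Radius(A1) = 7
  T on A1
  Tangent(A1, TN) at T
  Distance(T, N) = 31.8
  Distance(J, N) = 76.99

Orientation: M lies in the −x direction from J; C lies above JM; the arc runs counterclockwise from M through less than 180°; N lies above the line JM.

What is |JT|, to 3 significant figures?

49.2

Checks: ∠(CM, MJ) = 90.00° ✓; |CT| = 7.000 ✓; ∠(CT, TN) = 90.00° ✓; |TN| = 31.80 ✓; |JN| = 76.99 ✓.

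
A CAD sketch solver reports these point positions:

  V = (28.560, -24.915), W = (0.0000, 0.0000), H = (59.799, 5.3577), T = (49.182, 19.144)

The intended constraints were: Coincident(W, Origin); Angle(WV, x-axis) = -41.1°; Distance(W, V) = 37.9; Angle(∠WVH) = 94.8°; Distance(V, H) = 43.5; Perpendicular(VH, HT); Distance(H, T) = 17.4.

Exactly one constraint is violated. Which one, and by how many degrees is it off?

Perpendicular(VH, HT) — off by 6.50°.

W = (0.00, 0.00) ✓; WV at -41.10° ✓; |WV| = 37.90 ✓; ∠WVH = 94.80° ✓; |VH| = 43.50 ✓; ∠(VH, HT) = 83.50° ✗; |HT| = 17.40 ✓.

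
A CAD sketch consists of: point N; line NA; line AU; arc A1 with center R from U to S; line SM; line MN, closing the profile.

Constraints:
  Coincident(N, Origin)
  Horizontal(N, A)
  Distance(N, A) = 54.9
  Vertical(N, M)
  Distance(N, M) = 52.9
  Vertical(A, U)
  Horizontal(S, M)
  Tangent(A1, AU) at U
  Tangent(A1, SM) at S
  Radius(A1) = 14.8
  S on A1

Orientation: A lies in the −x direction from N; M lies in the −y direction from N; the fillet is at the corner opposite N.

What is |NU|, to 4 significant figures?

66.83

The virtual corner opposite N is at (-54.90, -52.90). Since A1 is tangent to AU there, RU ⟂ AU and A1 meets SM tangentially, so RS is at right angles to SM, with radius 14.8, so the center R sits 14.8 in from both sides at R = (-40.10, -38.10). That places the tangent points at U = (-54.90, -38.10) on AU and S = (-40.10, -52.90) on SM. Then |NU| = |U − N| = 66.83.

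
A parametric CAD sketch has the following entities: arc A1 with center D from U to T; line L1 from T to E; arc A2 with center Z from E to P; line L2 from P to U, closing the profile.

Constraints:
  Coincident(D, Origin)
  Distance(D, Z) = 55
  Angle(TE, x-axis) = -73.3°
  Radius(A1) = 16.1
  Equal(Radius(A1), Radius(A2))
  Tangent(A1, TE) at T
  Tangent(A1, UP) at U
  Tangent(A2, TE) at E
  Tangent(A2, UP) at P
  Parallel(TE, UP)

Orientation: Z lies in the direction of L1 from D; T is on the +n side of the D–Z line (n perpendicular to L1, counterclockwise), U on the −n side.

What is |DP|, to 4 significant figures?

57.31

Tangency of A1 to both parallel lines with radius 16.1 puts T and U at D ± 16.1·n: T = (15.42, 4.627), U = (-15.42, -4.627). Equal radii place E and P the same way about Z: E = Z + 16.1·n = (31.23, -48.05), P = Z − 16.1·n = (0.3839, -57.31). Then |DP| = |P − D| = 57.31.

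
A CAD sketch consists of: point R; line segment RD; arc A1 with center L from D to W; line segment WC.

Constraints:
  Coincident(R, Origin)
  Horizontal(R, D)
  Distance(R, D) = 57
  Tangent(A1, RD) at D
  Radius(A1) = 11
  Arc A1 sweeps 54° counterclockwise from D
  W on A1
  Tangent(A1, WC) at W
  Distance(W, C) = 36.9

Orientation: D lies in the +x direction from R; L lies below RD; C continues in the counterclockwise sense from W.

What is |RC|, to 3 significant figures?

43.4

On A1, D sits at bearing 90° from L; a 54° counterclockwise sweep puts W at bearing 144°, so W = L + 11.0·(cos 144°, sin 144°) = (48.1, -4.53). Tangency of A1 to WC means the radius LW is perpendicular to WC, so WC runs along (−sin 144°, cos 144°); with |WC| = 36.9, C = (26.4, -34.4). Then |RC| = |C − R| = 43.4.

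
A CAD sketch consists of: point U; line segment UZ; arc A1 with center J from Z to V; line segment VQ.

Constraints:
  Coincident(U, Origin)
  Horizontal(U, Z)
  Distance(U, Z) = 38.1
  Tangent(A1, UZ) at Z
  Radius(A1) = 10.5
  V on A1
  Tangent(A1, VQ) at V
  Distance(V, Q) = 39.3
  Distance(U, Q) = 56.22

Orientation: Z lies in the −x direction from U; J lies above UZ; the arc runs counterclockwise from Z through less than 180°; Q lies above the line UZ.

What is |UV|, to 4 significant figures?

29.44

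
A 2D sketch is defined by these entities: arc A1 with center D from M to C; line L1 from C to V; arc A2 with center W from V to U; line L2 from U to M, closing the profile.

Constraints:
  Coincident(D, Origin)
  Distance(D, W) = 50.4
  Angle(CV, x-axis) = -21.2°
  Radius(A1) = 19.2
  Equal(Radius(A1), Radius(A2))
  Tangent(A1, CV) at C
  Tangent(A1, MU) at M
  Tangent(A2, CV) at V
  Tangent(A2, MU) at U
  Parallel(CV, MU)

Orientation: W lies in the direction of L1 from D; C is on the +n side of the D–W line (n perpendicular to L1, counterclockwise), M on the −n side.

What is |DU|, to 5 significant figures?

53.933

Tangency of A1 to both parallel lines with radius 19.2 puts C and M at D ± 19.2·n: C = (6.9432, 17.901), M = (-6.9432, -17.901). Equal radii place V and U the same way about W: V = W + 19.2·n = (53.932, -0.32526), U = W − 19.2·n = (40.046, -36.126). Then |DU| = |U − D| = 53.933.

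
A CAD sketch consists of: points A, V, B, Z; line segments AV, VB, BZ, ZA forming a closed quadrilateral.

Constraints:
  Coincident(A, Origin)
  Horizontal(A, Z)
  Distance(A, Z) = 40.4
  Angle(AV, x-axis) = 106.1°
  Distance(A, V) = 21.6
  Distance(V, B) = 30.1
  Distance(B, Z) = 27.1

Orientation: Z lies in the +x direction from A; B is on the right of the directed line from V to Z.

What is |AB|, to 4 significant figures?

13.59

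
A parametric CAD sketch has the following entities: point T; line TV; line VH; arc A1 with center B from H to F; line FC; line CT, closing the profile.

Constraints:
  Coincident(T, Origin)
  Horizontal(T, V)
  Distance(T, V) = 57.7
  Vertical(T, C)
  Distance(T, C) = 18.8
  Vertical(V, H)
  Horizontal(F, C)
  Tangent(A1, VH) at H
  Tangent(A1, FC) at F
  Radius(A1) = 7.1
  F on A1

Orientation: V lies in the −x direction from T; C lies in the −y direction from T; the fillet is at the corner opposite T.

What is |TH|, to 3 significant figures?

58.9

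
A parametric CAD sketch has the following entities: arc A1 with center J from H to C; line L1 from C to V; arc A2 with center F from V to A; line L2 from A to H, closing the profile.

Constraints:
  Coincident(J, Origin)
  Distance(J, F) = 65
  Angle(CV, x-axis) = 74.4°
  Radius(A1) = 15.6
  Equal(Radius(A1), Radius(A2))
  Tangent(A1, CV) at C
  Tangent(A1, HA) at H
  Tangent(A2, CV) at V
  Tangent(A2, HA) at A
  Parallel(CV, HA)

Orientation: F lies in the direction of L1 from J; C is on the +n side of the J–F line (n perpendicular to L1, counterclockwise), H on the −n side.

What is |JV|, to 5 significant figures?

66.846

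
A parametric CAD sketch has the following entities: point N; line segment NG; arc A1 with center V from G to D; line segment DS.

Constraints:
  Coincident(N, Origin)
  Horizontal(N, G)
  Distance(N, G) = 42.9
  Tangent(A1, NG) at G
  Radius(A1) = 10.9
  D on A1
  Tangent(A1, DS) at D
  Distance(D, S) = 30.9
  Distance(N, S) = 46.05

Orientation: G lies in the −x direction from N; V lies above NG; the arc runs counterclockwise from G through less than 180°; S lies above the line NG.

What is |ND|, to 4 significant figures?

33.37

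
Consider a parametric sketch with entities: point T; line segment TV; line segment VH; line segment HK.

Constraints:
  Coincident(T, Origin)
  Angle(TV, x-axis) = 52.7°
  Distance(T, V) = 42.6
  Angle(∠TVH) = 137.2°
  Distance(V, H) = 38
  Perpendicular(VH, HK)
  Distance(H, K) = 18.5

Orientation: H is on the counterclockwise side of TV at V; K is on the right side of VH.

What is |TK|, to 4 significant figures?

83.95

∠TVH = 137.2°, so VH runs at 52.7° + (180° − 137.2°) = 95.50° from the x-axis; with |VH| = 38.0, H = V + 38.0·(cos 95.50°, sin 95.50°) = (22.17, 71.71). VH is perpendicular to HK; with |HK| = 18.5 on the right of VH, K = H + 18.5·(0.9954, 0.09585) = (40.59, 73.49). Then |TK| = |K − T| = 83.95.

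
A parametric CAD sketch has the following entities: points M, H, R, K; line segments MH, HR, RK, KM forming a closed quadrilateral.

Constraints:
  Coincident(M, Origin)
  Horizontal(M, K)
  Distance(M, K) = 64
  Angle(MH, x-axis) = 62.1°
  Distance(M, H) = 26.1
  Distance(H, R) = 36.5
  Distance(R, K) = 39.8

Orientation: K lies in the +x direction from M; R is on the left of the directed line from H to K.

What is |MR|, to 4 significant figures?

58.60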